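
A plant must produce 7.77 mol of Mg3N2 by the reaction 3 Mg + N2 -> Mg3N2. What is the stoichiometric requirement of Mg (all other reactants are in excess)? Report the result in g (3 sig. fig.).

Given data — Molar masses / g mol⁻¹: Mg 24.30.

566 g

n(Mg3N2) = 7.770 mol
n(Mg) = (3/1) × 7.770 = 23.31 mol
mass = 23.31 × 24.30 = 566.4 g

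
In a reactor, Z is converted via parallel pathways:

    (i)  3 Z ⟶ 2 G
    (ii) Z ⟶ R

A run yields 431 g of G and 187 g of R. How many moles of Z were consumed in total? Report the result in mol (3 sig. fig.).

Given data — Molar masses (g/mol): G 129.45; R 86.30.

n(G) = 431 / 129.45 = 3.329 mol
n(R) = 187 / 86.30 = 2.167 mol
n(Z) via (i) = (3/2)×3.329 = 4.994 mol
n(Z) via (ii) = (1/1)×2.167 = 2.167 mol
total n(Z) = 4.994 + 2.167 = 7.161 mol

7.16 mol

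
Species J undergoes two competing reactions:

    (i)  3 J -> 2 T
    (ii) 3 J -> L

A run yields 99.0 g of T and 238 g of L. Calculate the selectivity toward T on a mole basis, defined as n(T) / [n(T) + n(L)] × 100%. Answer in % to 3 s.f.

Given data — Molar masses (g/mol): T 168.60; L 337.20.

45.4 %

n(T) = 99.0 / 168.60 = 0.5872 mol
n(L) = 238 / 337.20 = 0.7058 mol
selectivity = 0.5872/(0.5872+0.7058) × 100 = 45.41 %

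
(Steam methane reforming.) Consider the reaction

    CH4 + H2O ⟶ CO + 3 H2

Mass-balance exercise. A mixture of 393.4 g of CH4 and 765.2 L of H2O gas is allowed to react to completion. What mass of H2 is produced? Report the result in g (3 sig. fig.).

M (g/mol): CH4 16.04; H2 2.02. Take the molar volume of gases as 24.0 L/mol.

n(CH4) = 393.4 / 16.04 = 24.53 mol
n(H2O) = 765.2 / 24.0 = 31.88 mol
n/ν → CH4: 24.53, H2O: 31.88; CH4 is limiting.
n(H2) = (3/1) × 24.53 = 73.59 mol
mass = 73.59 × 2.02 = 148.7 g

149 g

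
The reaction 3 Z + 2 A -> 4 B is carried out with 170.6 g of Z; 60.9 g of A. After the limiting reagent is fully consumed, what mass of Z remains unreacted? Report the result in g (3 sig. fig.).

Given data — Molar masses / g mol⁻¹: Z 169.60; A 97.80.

12.2 g

n(Z) = 170.6 / 169.60 = 1.006 mol
n(A) = 60.90 / 97.80 = 0.6227 mol
n/ν for Z = 1.006/3 = 0.3353
n/ν for A = 0.6227/2 = 0.3114
Smallest n/ν is A → limiting reagent.
Z consumed = (3/2) × 0.6227 = 0.9341 mol
Z remaining = 1.006 − 0.9341 = 0.07190 mol
mass = 0.07190 × 169.60 = 12.19 g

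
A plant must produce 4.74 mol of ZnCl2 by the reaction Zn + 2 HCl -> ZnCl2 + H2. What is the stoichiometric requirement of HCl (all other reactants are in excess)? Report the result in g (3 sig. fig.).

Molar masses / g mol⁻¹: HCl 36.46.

346 g

n(ZnCl2) = 4.740 mol
n(HCl) = (2/1) × 4.740 = 9.480 mol
mass = 9.480 × 36.46 = 345.6 g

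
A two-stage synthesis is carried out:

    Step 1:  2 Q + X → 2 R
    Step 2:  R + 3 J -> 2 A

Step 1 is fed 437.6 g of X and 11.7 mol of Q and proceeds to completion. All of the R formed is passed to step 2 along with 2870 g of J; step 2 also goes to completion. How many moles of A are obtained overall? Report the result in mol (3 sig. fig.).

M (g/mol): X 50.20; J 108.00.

17.7 mol

Step 1:
n(X) = 437.6 / 50.20 = 8.717 mol
n(Q) = 11.70 mol
n/ν for X = 8.717/1 = 8.717
n/ν for Q = 11.70/2 = 5.850
Smallest n/ν is Q → limiting reagent.
n(R) produced = (2/2) × 11.70 = 11.70 mol
Step 2:
n(R) available = 11.70 mol
n(J) = 2870 / 108.00 = 26.57 mol
n/ν for R = 11.70/1 = 11.70
n/ν for J = 26.57/3 = 8.857
Smallest n/ν is J → limiting reagent.
n(A) = (2/3) × 26.57 = 17.71 mol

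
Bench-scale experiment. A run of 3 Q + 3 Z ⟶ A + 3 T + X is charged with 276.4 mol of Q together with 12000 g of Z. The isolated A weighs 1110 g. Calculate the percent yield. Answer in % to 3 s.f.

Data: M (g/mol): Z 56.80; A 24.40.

n(Q) = 276.4 mol
n(Z) = 12000 / 56.80 = 211.3 mol
n/ν → Q: 92.13, Z: 70.43; Z is limiting.
theoretical n(A) = (1/3) × 211.3 = 70.43 mol → 1718 g
% yield = 1110 / 1718 × 100 = 64.61 %

64.6 %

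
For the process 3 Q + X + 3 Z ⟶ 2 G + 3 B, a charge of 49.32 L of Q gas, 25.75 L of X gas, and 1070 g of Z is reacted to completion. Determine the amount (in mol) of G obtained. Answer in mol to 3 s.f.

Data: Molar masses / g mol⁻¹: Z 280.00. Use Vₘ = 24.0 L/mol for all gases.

1.37 mol

n(Q) = 49.32 / 24.0 = 2.055 mol
n(X) = 25.75 / 24.0 = 1.073 mol
n(Z) = 1070 / 280.00 = 3.821 mol
n/ν → Q: 0.6850, X: 1.073, Z: 1.274; Q is limiting.
n(G) = (2/3) × 2.055 = 1.370 mol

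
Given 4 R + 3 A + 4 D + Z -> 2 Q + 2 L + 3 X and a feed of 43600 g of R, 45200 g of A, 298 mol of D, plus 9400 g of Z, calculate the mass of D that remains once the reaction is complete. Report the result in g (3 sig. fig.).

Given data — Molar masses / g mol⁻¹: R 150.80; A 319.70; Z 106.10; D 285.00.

31200 g

n(R) = 43600 / 150.80 = 289.1 mol
n(A) = 45200 / 319.70 = 141.4 mol
n(D) = 298.0 mol
n(Z) = 9400 / 106.10 = 88.60 mol
n/ν for R = 289.1/4 = 72.28
n/ν for A = 141.4/3 = 47.13
n/ν for D = 298.0/4 = 74.50
n/ν for Z = 88.60/1 = 88.60
Smallest n/ν is A → limiting reagent.
D consumed = (4/3) × 141.4 = 188.5 mol
D remaining = 298.0 − 188.5 = 109.5 mol
mass = 109.5 × 285.00 = 31210 g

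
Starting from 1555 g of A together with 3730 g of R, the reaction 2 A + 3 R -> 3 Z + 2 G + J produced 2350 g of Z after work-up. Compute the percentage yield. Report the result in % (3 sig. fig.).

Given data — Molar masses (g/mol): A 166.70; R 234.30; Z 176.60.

95.1 %

n(A) = 1555 / 166.70 = 9.328 mol
n(R) = 3730 / 234.30 = 15.92 mol
n/ν for A = 9.328/2 = 4.664
n/ν for R = 15.92/3 = 5.307
Smallest n/ν is A → limiting reagent.
theoretical n(Z) = (3/2) × 9.328 = 13.99 mol → 2471 g
% yield = 2350 / 2471 × 100 = 95.10 %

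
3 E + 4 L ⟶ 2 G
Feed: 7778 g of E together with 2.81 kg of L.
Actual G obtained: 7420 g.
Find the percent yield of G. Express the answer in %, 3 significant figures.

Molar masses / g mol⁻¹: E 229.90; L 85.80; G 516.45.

n(E) = 7778 / 229.90 = 33.83 mol
n(L) = 2.810×1000 / 85.80 = 32.75 mol
n/ν for E = 33.83/3 = 11.28
n/ν for L = 32.75/4 = 8.188
Smallest n/ν is L → limiting reagent.
theoretical n(G) = (2/4) × 32.75 = 16.38 mol → 8459 g
% yield = 7420 / 8459 × 100 = 87.72 %

87.7 %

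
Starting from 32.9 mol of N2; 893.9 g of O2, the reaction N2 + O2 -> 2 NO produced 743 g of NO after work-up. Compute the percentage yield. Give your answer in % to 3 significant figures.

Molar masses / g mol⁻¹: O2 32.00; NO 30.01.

n(N2) = 32.90 mol
n(O2) = 893.9 / 32.00 = 27.93 mol
n/ν → N2: 32.90, O2: 27.93; O2 is limiting.
theoretical n(NO) = (2/1) × 27.93 = 55.86 mol → 1676 g
% yield = 743 / 1676 × 100 = 44.33 %

44.3 %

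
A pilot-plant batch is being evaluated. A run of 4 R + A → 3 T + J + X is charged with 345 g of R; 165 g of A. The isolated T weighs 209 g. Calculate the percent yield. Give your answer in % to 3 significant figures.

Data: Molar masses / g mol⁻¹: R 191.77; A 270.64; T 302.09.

n(R) = 345.0 / 191.77 = 1.799 mol
n(A) = 165.0 / 270.64 = 0.6097 mol
n/ν → R: 0.4498, A: 0.6097; R is limiting.
theoretical n(T) = (3/4) × 1.799 = 1.349 mol → 407.5 g
% yield = 209 / 407.5 × 100 = 51.29 %

51.3 %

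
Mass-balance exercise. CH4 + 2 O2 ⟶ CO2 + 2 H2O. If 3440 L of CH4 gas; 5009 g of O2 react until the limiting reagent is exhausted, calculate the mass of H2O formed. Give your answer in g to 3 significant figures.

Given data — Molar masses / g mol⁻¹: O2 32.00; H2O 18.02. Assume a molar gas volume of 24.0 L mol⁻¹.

n(CH4) = 3440 / 24.0 = 143.3 mol
n(O2) = 5009 / 32.00 = 156.5 mol
n/ν for CH4 = 143.3/1 = 143.3
n/ν for O2 = 156.5/2 = 78.25
Smallest n/ν is O2 → limiting reagent.
n(H2O) = (2/2) × 156.5 = 156.5 mol
mass = 156.5 × 18.02 = 2820 g

2820 g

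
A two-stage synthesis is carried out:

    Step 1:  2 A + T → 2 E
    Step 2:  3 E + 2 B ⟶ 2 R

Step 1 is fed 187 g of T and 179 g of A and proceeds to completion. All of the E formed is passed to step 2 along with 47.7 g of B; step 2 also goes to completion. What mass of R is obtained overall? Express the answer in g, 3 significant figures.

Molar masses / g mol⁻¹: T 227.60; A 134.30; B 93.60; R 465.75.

237 g

Step 1:
n(T) = 187.0 / 227.60 = 0.8216 mol
n(A) = 179.0 / 134.30 = 1.333 mol
n/ν → T: 0.8216, A: 0.6665; A is limiting.
n(E) produced = (2/2) × 1.333 = 1.333 mol
Step 2:
n(E) available = 1.333 mol
n(B) = 47.70 / 93.60 = 0.5096 mol
n/ν → E: 0.4443, B: 0.2548; B is limiting.
n(R) = (2/2) × 0.5096 = 0.5096 mol
mass = 0.5096 × 465.75 = 237.3 g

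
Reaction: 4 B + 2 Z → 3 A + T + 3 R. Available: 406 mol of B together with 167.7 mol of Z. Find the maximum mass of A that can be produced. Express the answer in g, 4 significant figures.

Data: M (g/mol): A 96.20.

n(B) = 406.0 mol
n(Z) = 167.7 mol
n/ν for B = 406.0/4 = 101.5
n/ν for Z = 167.7/2 = 83.85
Smallest n/ν is Z → limiting reagent.
n(A) = (3/2) × 167.7 = 251.6 mol
mass = 251.6 × 96.20 = 24200 g

24200 g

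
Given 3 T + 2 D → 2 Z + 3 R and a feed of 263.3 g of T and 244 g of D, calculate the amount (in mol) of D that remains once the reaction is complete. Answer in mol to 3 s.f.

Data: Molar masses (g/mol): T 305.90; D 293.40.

n(T) = 263.3 / 305.90 = 0.8607 mol
n(D) = 244.0 / 293.40 = 0.8316 mol
n/ν for T = 0.8607/3 = 0.2869
n/ν for D = 0.8316/2 = 0.4158
Smallest n/ν is T → limiting reagent.
D consumed = (2/3) × 0.8607 = 0.5738 mol
D remaining = 0.8316 − 0.5738 = 0.2578 mol

0.258 mol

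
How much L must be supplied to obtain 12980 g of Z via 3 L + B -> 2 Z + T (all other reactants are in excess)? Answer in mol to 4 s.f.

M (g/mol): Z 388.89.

n(Z) = 12980 / 388.89 = 33.38 mol
n(L) = (3/2) × 33.38 = 50.07 mol

50.07 mol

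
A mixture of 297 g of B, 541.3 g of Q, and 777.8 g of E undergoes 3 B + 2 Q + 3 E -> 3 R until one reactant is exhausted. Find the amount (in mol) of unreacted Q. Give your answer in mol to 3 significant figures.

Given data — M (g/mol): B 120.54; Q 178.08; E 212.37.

1.40 mol

n(B) = 297.0 / 120.54 = 2.464 mol
n(Q) = 541.3 / 178.08 = 3.040 mol
n(E) = 777.8 / 212.37 = 3.662 mol
n/ν for B = 2.464/3 = 0.8213
n/ν for Q = 3.040/2 = 1.520
n/ν for E = 3.662/3 = 1.221
Smallest n/ν is B → limiting reagent.
Q consumed = (2/3) × 2.464 = 1.643 mol
Q remaining = 3.040 − 1.643 = 1.397 mol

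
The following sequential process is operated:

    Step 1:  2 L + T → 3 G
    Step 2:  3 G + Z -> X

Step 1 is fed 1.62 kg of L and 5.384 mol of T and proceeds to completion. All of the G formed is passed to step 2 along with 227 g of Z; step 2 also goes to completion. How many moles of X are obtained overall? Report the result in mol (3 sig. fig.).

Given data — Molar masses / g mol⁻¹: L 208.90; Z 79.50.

2.86 mol

Step 1:
n(L) = 1.620×1000 / 208.90 = 7.755 mol
n(T) = 5.384 mol
n/ν → L: 3.878, T: 5.384; L is limiting.
n(G) produced = (3/2) × 7.755 = 11.63 mol
Step 2:
n(G) available = 11.63 mol
n(Z) = 227.0 / 79.50 = 2.855 mol
n/ν → G: 3.877, Z: 2.855; Z is limiting.
n(X) = (1/1) × 2.855 = 2.855 mol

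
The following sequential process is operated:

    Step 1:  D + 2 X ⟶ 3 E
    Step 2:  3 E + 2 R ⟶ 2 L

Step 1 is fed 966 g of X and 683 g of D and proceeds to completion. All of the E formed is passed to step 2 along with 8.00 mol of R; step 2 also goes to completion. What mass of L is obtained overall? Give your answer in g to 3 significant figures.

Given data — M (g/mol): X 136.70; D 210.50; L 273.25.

1770 g

Step 1:
n(X) = 966.0 / 136.70 = 7.067 mol
n(D) = 683.0 / 210.50 = 3.245 mol
n/ν for X = 7.067/2 = 3.534
n/ν for D = 3.245/1 = 3.245
Smallest n/ν is D → limiting reagent.
n(E) produced = (3/1) × 3.245 = 9.735 mol
Step 2:
n(E) available = 9.735 mol
n(R) = 8.000 mol
n/ν for E = 9.735/3 = 3.245
n/ν for R = 8.000/2 = 4.000
Smallest n/ν is E → limiting reagent.
n(L) = (2/3) × 9.735 = 6.490 mol
mass = 6.490 × 273.25 = 1773 g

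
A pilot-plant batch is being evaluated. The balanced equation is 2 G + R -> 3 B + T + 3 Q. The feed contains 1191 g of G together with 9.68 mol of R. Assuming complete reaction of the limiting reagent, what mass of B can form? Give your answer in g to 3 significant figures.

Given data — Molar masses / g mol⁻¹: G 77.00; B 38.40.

n(G) = 1191 / 77.00 = 15.47 mol
n(R) = 9.680 mol
n/ν for G = 15.47/2 = 7.735
n/ν for R = 9.680/1 = 9.680
Smallest n/ν is G → limiting reagent.
n(B) = (3/2) × 15.47 = 23.21 mol
mass = 23.21 × 38.40 = 891.3 g

891 g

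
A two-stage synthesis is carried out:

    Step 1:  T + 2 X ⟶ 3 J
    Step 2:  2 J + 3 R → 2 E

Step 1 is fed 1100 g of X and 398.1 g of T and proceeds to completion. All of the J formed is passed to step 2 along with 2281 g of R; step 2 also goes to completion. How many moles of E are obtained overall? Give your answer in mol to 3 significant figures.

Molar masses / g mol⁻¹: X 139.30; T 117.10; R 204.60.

7.43 mol

Step 1:
n(X) = 1100 / 139.30 = 7.897 mol
n(T) = 398.1 / 117.10 = 3.400 mol
n/ν for X = 7.897/2 = 3.949
n/ν for T = 3.400/1 = 3.400
Smallest n/ν is T → limiting reagent.
n(J) produced = (3/1) × 3.400 = 10.20 mol
Step 2:
n(J) available = 10.20 mol
n(R) = 2281 / 204.60 = 11.15 mol
n/ν for J = 10.20/2 = 5.100
n/ν for R = 11.15/3 = 3.717
Smallest n/ν is R → limiting reagent.
n(E) = (2/3) × 11.15 = 7.433 mol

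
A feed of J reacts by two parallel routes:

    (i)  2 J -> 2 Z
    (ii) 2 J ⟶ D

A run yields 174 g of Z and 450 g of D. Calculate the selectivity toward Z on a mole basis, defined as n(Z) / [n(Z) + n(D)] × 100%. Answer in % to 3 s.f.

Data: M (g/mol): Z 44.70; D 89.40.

n(Z) = 174 / 44.70 = 3.893 mol
n(D) = 450 / 89.40 = 5.034 mol
selectivity = 3.893/(3.893+5.034) × 100 = 43.61 %

43.6 %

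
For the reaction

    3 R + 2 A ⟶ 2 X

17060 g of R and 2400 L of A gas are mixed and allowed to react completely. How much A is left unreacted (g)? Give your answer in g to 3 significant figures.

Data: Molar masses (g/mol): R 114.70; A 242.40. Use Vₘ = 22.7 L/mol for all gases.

n(R) = 17060 / 114.70 = 148.7 mol
n(A) = 2400 / 22.7 = 105.7 mol
n/ν for R = 148.7/3 = 49.57
n/ν for A = 105.7/2 = 52.85
Smallest n/ν is R → limiting reagent.
A consumed = (2/3) × 148.7 = 99.13 mol
A remaining = 105.7 − 99.13 = 6.570 mol
mass = 6.570 × 242.40 = 1593 g

1590 g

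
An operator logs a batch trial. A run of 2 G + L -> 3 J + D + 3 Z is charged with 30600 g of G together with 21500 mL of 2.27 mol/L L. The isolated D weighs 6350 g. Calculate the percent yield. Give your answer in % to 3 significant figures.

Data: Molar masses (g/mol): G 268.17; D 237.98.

54.7 %

n(G) = 30600 / 268.17 = 114.1 mol
n(L) = 2.27 × 21500/1000 = 48.81 mol
n/ν for G = 114.1/2 = 57.05
n/ν for L = 48.81/1 = 48.81
Smallest n/ν is L → limiting reagent.
theoretical n(D) = (1/1) × 48.81 = 48.81 mol → 11620 g
% yield = 6350 / 11620 × 100 = 54.65 %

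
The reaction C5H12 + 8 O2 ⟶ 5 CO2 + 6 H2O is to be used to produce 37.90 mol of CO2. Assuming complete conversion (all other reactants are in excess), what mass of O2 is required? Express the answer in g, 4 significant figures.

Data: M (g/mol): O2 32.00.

n(CO2) = 37.90 mol
n(O2) = (8/5) × 37.90 = 60.64 mol
mass = 60.64 × 32.00 = 1940 g

1940 g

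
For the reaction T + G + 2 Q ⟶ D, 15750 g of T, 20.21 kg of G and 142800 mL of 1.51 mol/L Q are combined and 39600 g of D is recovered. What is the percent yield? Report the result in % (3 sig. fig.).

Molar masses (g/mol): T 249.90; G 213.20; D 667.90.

94.1 %

n(T) = 15750 / 249.90 = 63.03 mol
n(G) = 20.21×1000 / 213.20 = 94.79 mol
n(Q) = 1.51 × 142800/1000 = 215.6 mol
n/ν for T = 63.03/1 = 63.03
n/ν for G = 94.79/1 = 94.79
n/ν for Q = 215.6/2 = 107.8
Smallest n/ν is T → limiting reagent.
theoretical n(D) = (1/1) × 63.03 = 63.03 mol → 42100 g
% yield = 39600 / 42100 × 100 = 94.06 %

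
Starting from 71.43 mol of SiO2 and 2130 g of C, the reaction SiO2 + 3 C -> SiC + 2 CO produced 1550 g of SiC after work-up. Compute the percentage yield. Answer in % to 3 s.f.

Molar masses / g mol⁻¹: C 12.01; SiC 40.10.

65.4 %

n(SiO2) = 71.43 mol
n(C) = 2130 / 12.01 = 177.4 mol
n/ν for SiO2 = 71.43/1 = 71.43
n/ν for C = 177.4/3 = 59.13
Smallest n/ν is C → limiting reagent.
theoretical n(SiC) = (1/3) × 177.4 = 59.13 mol → 2371 g
% yield = 1550 / 2371 × 100 = 65.37 %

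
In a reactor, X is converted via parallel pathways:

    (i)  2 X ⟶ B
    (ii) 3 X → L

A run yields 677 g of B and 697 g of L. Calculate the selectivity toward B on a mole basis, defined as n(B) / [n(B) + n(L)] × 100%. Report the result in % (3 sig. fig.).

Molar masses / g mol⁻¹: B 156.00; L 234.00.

n(B) = 677 / 156.00 = 4.340 mol
n(L) = 697 / 234.00 = 2.979 mol
selectivity = 4.340/(4.340+2.979) × 100 = 59.30 %

59.3 %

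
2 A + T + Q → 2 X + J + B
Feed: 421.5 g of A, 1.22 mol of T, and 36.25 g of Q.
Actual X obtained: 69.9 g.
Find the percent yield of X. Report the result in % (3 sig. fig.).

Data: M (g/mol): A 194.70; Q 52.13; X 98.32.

n(A) = 421.5 / 194.70 = 2.165 mol
n(T) = 1.220 mol
n(Q) = 36.25 / 52.13 = 0.6954 mol
n/ν for A = 2.165/2 = 1.083
n/ν for T = 1.220/1 = 1.220
n/ν for Q = 0.6954/1 = 0.6954
Smallest n/ν is Q → limiting reagent.
theoretical n(X) = (2/1) × 0.6954 = 1.391 mol → 136.8 g
% yield = 69.9 / 136.8 × 100 = 51.10 %

51.1 %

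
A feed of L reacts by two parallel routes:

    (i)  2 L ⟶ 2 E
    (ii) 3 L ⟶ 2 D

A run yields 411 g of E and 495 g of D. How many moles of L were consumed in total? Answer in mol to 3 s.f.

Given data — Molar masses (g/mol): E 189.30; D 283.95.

n(E) = 411 / 189.30 = 2.171 mol
n(D) = 495 / 283.95 = 1.743 mol
n(L) via (i) = (2/2)×2.171 = 2.171 mol
n(L) via (ii) = (3/2)×1.743 = 2.615 mol
total n(L) = 2.171 + 2.615 = 4.786 mol

4.79 mol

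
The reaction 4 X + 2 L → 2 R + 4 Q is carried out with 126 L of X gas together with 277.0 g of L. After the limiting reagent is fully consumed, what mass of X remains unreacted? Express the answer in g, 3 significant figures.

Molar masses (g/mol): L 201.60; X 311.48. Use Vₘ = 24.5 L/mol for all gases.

746 g

n(X) = 126.0 / 24.5 = 5.143 mol
n(L) = 277.0 / 201.60 = 1.374 mol
n/ν for X = 5.143/4 = 1.286
n/ν for L = 1.374/2 = 0.6870
Smallest n/ν is L → limiting reagent.
X consumed = (4/2) × 1.374 = 2.748 mol
X remaining = 5.143 − 2.748 = 2.395 mol
mass = 2.395 × 311.48 = 746.0 g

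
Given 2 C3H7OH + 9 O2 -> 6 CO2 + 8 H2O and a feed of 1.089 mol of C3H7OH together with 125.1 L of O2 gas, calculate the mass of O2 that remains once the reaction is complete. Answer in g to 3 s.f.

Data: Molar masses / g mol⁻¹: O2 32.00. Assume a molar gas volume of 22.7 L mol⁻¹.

19.5 g

n(C3H7OH) = 1.089 mol
n(O2) = 125.1 / 22.7 = 5.511 mol
n/ν for C3H7OH = 1.089/2 = 0.5445
n/ν for O2 = 5.511/9 = 0.6123
Smallest n/ν is C3H7OH → limiting reagent.
O2 consumed = (9/2) × 1.089 = 4.901 mol
O2 remaining = 5.511 − 4.901 = 0.6100 mol
mass = 0.6100 × 32.00 = 19.52 g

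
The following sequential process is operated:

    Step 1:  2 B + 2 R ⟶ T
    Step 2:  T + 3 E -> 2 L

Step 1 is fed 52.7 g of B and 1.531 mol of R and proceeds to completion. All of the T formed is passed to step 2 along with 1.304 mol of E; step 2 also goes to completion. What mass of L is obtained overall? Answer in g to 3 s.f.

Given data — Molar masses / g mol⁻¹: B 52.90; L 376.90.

328 g

Step 1:
n(B) = 52.70 / 52.90 = 0.9962 mol
n(R) = 1.531 mol
n/ν for B = 0.9962/2 = 0.4981
n/ν for R = 1.531/2 = 0.7655
Smallest n/ν is B → limiting reagent.
n(T) produced = (1/2) × 0.9962 = 0.4981 mol
Step 2:
n(T) available = 0.4981 mol
n(E) = 1.304 mol
n/ν for T = 0.4981/1 = 0.4981
n/ν for E = 1.304/3 = 0.4347
Smallest n/ν is E → limiting reagent.
n(L) = (2/3) × 1.304 = 0.8693 mol
mass = 0.8693 × 376.90 = 327.6 g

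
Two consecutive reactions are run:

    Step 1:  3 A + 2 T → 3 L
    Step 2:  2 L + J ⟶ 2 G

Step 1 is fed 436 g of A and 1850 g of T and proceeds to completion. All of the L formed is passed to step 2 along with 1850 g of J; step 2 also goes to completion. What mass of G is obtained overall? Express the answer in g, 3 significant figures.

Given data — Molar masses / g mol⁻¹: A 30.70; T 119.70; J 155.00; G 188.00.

Step 1:
n(A) = 436.0 / 30.70 = 14.20 mol
n(T) = 1850 / 119.70 = 15.46 mol
n/ν → A: 4.733, T: 7.730; A is limiting.
n(L) produced = (3/3) × 14.20 = 14.20 mol
Step 2:
n(L) available = 14.20 mol
n(J) = 1850 / 155.00 = 11.94 mol
n/ν → L: 7.100, J: 11.94; L is limiting.
n(G) = (2/2) × 14.20 = 14.20 mol
mass = 14.20 × 188.00 = 2670 g

2670 g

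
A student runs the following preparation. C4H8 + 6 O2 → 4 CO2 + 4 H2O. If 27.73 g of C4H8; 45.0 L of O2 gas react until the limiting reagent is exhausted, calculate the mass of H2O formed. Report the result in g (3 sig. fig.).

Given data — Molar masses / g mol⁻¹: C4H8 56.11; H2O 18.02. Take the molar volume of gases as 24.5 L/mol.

22.1 g

n(C4H8) = 27.73 / 56.11 = 0.4942 mol
n(O2) = 45.00 / 24.5 = 1.837 mol
n/ν for C4H8 = 0.4942/1 = 0.4942
n/ν for O2 = 1.837/6 = 0.3062
Smallest n/ν is O2 → limiting reagent.
n(H2O) = (4/6) × 1.837 = 1.225 mol
mass = 1.225 × 18.02 = 22.07 g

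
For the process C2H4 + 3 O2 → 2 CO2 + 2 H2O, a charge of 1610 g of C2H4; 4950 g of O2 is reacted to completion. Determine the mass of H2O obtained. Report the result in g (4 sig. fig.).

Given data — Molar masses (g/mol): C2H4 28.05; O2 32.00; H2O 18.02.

n(C2H4) = 1610 / 28.05 = 57.40 mol
n(O2) = 4950 / 32.00 = 154.7 mol
n/ν for C2H4 = 57.40/1 = 57.40
n/ν for O2 = 154.7/3 = 51.57
Smallest n/ν is O2 → limiting reagent.
n(H2O) = (2/3) × 154.7 = 103.1 mol
mass = 103.1 × 18.02 = 1858 g

1858 g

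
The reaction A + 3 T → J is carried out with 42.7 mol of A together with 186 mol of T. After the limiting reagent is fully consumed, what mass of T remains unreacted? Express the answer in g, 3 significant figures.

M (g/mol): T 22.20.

1290 g

n(A) = 42.70 mol
n(T) = 186.0 mol
n/ν → A: 42.70, T: 62.00; A is limiting.
T consumed = (3/1) × 42.70 = 128.1 mol
T remaining = 186.0 − 128.1 = 57.90 mol
mass = 57.90 × 22.20 = 1285 g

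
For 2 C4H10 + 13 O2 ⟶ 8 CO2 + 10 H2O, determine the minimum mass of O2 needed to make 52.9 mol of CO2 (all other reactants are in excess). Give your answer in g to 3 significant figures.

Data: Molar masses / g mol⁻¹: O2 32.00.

2750 g

n(CO2) = 52.90 mol
n(O2) = (13/8) × 52.90 = 85.96 mol
mass = 85.96 × 32.00 = 2751 g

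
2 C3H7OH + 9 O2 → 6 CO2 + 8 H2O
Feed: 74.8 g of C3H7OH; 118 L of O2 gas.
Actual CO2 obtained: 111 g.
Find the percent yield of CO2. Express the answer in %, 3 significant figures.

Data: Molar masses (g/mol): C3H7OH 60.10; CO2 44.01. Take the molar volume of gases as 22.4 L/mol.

71.8 %

n(C3H7OH) = 74.80 / 60.10 = 1.245 mol
n(O2) = 118.0 / 22.4 = 5.268 mol
n/ν for C3H7OH = 1.245/2 = 0.6225
n/ν for O2 = 5.268/9 = 0.5853
Smallest n/ν is O2 → limiting reagent.
theoretical n(CO2) = (6/9) × 5.268 = 3.512 mol → 154.6 g
% yield = 111 / 154.6 × 100 = 71.80 %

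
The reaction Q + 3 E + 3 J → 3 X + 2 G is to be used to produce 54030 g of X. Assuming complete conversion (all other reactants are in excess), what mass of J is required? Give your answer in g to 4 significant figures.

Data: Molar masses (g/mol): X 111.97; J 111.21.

n(X) = 54030 / 111.97 = 482.5 mol
n(J) = (3/3) × 482.5 = 482.5 mol
mass = 482.5 × 111.21 = 53660 g

53660 g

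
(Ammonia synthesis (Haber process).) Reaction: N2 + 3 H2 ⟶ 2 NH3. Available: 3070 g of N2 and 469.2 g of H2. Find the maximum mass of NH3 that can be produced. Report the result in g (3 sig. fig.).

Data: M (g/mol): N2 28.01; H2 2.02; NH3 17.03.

2640 g

n(N2) = 3070 / 28.01 = 109.6 mol
n(H2) = 469.2 / 2.02 = 232.3 mol
n/ν for N2 = 109.6/1 = 109.6
n/ν for H2 = 232.3/3 = 77.43
Smallest n/ν is H2 → limiting reagent.
n(NH3) = (2/3) × 232.3 = 154.9 mol
mass = 154.9 × 17.03 = 2638 g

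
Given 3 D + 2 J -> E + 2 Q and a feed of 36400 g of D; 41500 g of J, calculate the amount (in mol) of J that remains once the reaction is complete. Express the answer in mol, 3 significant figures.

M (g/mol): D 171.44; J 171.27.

101 mol

n(D) = 36400 / 171.44 = 212.3 mol
n(J) = 41500 / 171.27 = 242.3 mol
n/ν for D = 212.3/3 = 70.77
n/ν for J = 242.3/2 = 121.2
Smallest n/ν is D → limiting reagent.
J consumed = (2/3) × 212.3 = 141.5 mol
J remaining = 242.3 − 141.5 = 100.8 mol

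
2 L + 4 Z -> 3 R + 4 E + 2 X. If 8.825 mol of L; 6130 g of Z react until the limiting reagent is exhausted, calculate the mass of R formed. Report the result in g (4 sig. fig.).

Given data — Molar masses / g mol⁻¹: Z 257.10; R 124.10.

1643 g

n(L) = 8.825 mol
n(Z) = 6130 / 257.10 = 23.84 mol
n/ν for L = 8.825/2 = 4.413
n/ν for Z = 23.84/4 = 5.960
Smallest n/ν is L → limiting reagent.
n(R) = (3/2) × 8.825 = 13.24 mol
mass = 13.24 × 124.10 = 1643 g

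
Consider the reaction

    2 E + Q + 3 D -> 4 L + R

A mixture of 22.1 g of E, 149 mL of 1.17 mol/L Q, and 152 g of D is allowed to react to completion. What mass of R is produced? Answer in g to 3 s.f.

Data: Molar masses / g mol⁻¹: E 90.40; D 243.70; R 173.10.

n(E) = 22.10 / 90.40 = 0.2445 mol
n(Q) = 1.17 × 149.0/1000 = 0.1743 mol
n(D) = 152.0 / 243.70 = 0.6237 mol
n/ν → E: 0.1223, Q: 0.1743, D: 0.2079; E is limiting.
n(R) = (1/2) × 0.2445 = 0.1223 mol
mass = 0.1223 × 173.10 = 21.17 g

21.2 g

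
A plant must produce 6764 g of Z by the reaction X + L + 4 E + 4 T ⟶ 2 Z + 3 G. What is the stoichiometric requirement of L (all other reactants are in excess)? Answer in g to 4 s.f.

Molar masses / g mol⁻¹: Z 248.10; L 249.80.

n(Z) = 6764 / 248.10 = 27.26 mol
n(L) = (1/2) × 27.26 = 13.63 mol
mass = 13.63 × 249.80 = 3405 g

3405 g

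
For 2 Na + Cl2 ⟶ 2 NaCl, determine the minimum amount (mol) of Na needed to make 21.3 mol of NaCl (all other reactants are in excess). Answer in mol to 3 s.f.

n(NaCl) = 21.30 mol
n(Na) = (2/2) × 21.30 = 21.30 mol

21.3 mol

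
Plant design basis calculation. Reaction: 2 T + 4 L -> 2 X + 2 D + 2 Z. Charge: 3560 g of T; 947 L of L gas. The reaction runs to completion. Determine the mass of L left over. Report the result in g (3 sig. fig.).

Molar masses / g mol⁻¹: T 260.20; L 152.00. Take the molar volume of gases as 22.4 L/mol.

2270 g

n(T) = 3560 / 260.20 = 13.68 mol
n(L) = 947.0 / 22.4 = 42.28 mol
n/ν for T = 13.68/2 = 6.840
n/ν for L = 42.28/4 = 10.57
Smallest n/ν is T → limiting reagent.
L consumed = (4/2) × 13.68 = 27.36 mol
L remaining = 42.28 − 27.36 = 14.92 mol
mass = 14.92 × 152.00 = 2268 g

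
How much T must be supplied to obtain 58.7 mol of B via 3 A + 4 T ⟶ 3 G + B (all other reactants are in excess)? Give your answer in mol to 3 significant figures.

n(B) = 58.70 mol
n(T) = (4/1) × 58.70 = 234.8 mol

235 mol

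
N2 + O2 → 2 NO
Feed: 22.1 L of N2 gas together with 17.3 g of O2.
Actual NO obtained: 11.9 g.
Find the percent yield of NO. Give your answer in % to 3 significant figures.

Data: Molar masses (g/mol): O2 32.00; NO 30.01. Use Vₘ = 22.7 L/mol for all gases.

36.7 %

n(N2) = 22.10 / 22.7 = 0.9736 mol
n(O2) = 17.30 / 32.00 = 0.5406 mol
n/ν for N2 = 0.9736/1 = 0.9736
n/ν for O2 = 0.5406/1 = 0.5406
Smallest n/ν is O2 → limiting reagent.
theoretical n(NO) = (2/1) × 0.5406 = 1.081 mol → 32.44 g
% yield = 11.9 / 32.44 × 100 = 36.68 %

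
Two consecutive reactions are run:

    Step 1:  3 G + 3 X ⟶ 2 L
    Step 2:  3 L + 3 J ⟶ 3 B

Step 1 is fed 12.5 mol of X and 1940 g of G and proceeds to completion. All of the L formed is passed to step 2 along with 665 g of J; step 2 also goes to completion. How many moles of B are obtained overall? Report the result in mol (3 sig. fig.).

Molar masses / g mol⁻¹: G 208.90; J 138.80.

4.79 mol

Step 1:
n(X) = 12.50 mol
n(G) = 1940 / 208.90 = 9.287 mol
n/ν for X = 12.50/3 = 4.167
n/ν for G = 9.287/3 = 3.096
Smallest n/ν is G → limiting reagent.
n(L) produced = (2/3) × 9.287 = 6.191 mol
Step 2:
n(L) available = 6.191 mol
n(J) = 665.0 / 138.80 = 4.791 mol
n/ν for L = 6.191/3 = 2.064
n/ν for J = 4.791/3 = 1.597
Smallest n/ν is J → limiting reagent.
n(B) = (3/3) × 4.791 = 4.791 mol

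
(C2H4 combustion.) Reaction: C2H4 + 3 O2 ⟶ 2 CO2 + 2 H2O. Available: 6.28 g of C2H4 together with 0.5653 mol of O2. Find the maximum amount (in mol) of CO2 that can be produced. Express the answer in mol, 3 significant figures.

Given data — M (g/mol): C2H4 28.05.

0.377 mol

n(C2H4) = 6.280 / 28.05 = 0.2239 mol
n(O2) = 0.5653 mol
n/ν for C2H4 = 0.2239/1 = 0.2239
n/ν for O2 = 0.5653/3 = 0.1884
Smallest n/ν is O2 → limiting reagent.
n(CO2) = (2/3) × 0.5653 = 0.3769 mol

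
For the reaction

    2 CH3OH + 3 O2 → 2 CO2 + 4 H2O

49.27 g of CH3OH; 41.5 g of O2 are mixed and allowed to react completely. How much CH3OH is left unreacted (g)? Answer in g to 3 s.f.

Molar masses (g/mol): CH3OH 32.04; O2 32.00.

21.6 g

n(CH3OH) = 49.27 / 32.04 = 1.538 mol
n(O2) = 41.50 / 32.00 = 1.297 mol
n/ν → CH3OH: 0.7690, O2: 0.4323; O2 is limiting.
CH3OH consumed = (2/3) × 1.297 = 0.8647 mol
CH3OH remaining = 1.538 − 0.8647 = 0.6733 mol
mass = 0.6733 × 32.04 = 21.57 g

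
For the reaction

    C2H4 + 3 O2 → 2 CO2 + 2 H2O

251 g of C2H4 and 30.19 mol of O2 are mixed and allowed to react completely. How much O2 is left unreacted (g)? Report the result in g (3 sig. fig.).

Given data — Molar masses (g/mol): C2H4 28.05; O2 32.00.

107 g

n(C2H4) = 251.0 / 28.05 = 8.948 mol
n(O2) = 30.19 mol
n/ν for C2H4 = 8.948/1 = 8.948
n/ν for O2 = 30.19/3 = 10.06
Smallest n/ν is C2H4 → limiting reagent.
O2 consumed = (3/1) × 8.948 = 26.84 mol
O2 remaining = 30.19 − 26.84 = 3.350 mol
mass = 3.350 × 32.00 = 107.2 g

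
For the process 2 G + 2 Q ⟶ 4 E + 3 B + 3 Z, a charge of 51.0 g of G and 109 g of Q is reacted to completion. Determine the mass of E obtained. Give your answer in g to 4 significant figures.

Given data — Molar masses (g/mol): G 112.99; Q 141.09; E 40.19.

n(G) = 51.00 / 112.99 = 0.4514 mol
n(Q) = 109.0 / 141.09 = 0.7726 mol
n/ν for G = 0.4514/2 = 0.2257
n/ν for Q = 0.7726/2 = 0.3863
Smallest n/ν is G → limiting reagent.
n(E) = (4/2) × 0.4514 = 0.9028 mol
mass = 0.9028 × 40.19 = 36.28 g

36.28 g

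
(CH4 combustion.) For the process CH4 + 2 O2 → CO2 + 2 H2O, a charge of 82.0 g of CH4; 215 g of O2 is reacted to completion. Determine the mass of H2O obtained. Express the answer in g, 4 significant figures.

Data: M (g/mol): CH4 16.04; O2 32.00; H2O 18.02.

121.1 g

n(CH4) = 82.00 / 16.04 = 5.112 mol
n(O2) = 215.0 / 32.00 = 6.719 mol
n/ν → CH4: 5.112, O2: 3.360; O2 is limiting.
n(H2O) = (2/2) × 6.719 = 6.719 mol
mass = 6.719 × 18.02 = 121.1 g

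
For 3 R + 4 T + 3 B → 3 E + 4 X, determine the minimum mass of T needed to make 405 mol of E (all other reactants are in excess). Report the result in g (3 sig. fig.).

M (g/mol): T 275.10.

149000 g

n(E) = 405.0 mol
n(T) = (4/3) × 405.0 = 540.0 mol
mass = 540.0 × 275.10 = 148600 g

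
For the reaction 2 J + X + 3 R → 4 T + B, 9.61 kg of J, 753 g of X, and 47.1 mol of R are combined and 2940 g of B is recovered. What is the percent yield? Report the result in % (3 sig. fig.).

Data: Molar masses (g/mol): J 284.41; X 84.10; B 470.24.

n(J) = 9.610×1000 / 284.41 = 33.79 mol
n(X) = 753.0 / 84.10 = 8.954 mol
n(R) = 47.10 mol
n/ν for J = 33.79/2 = 16.90
n/ν for X = 8.954/1 = 8.954
n/ν for R = 47.10/3 = 15.70
Smallest n/ν is X → limiting reagent.
theoretical n(B) = (1/1) × 8.954 = 8.954 mol → 4211 g
% yield = 2940 / 4211 × 100 = 69.82 %

69.8 %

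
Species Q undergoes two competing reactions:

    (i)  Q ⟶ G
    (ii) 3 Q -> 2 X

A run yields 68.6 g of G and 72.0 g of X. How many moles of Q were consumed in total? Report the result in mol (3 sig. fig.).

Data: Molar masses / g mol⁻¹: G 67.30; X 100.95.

2.09 mol

n(G) = 68.6 / 67.30 = 1.019 mol
n(X) = 72.0 / 100.95 = 0.7132 mol
n(Q) via (i) = (1/1)×1.019 = 1.019 mol
n(Q) via (ii) = (3/2)×0.7132 = 1.070 mol
total n(Q) = 1.019 + 1.070 = 2.089 mol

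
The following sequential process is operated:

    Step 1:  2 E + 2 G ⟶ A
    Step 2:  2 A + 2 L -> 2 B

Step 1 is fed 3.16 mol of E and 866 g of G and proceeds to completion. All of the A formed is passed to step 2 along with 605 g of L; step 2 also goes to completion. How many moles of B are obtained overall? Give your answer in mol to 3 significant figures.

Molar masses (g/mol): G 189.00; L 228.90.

1.58 mol

Step 1:
n(E) = 3.160 mol
n(G) = 866.0 / 189.00 = 4.582 mol
n/ν for E = 3.160/2 = 1.580
n/ν for G = 4.582/2 = 2.291
Smallest n/ν is E → limiting reagent.
n(A) produced = (1/2) × 3.160 = 1.580 mol
Step 2:
n(A) available = 1.580 mol
n(L) = 605.0 / 228.90 = 2.643 mol
n/ν for A = 1.580/2 = 0.7900
n/ν for L = 2.643/2 = 1.322
Smallest n/ν is A → limiting reagent.
n(B) = (2/2) × 1.580 = 1.580 mol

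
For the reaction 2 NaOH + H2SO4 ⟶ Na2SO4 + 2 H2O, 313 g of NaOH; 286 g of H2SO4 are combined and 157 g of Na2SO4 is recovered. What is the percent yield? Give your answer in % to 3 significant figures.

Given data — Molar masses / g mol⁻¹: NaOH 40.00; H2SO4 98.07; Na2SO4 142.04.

n(NaOH) = 313.0 / 40.00 = 7.825 mol
n(H2SO4) = 286.0 / 98.07 = 2.916 mol
n/ν for NaOH = 7.825/2 = 3.913
n/ν for H2SO4 = 2.916/1 = 2.916
Smallest n/ν is H2SO4 → limiting reagent.
theoretical n(Na2SO4) = (1/1) × 2.916 = 2.916 mol → 414.2 g
% yield = 157 / 414.2 × 100 = 37.90 %

37.9 %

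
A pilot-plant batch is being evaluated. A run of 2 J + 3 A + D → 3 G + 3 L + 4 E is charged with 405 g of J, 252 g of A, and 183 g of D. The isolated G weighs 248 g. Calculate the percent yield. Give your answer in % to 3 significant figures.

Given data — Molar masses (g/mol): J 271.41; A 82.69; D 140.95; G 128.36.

86.3 %

n(J) = 405.0 / 271.41 = 1.492 mol
n(A) = 252.0 / 82.69 = 3.048 mol
n(D) = 183.0 / 140.95 = 1.298 mol
n/ν → J: 0.7460, A: 1.016, D: 1.298; J is limiting.
theoretical n(G) = (3/2) × 1.492 = 2.238 mol → 287.3 g
% yield = 248 / 287.3 × 100 = 86.32 %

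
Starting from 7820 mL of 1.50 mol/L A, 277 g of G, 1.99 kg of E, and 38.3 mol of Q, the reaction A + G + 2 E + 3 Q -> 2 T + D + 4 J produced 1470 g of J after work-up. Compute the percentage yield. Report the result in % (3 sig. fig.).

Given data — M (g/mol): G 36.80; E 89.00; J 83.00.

58.8 %

n(A) = 1.50 × 7820/1000 = 11.73 mol
n(G) = 277.0 / 36.80 = 7.527 mol
n(E) = 1.990×1000 / 89.00 = 22.36 mol
n(Q) = 38.30 mol
n/ν for A = 11.73/1 = 11.73
n/ν for G = 7.527/1 = 7.527
n/ν for E = 22.36/2 = 11.18
n/ν for Q = 38.30/3 = 12.77
Smallest n/ν is G → limiting reagent.
theoretical n(J) = (4/1) × 7.527 = 30.11 mol → 2499 g
% yield = 1470 / 2499 × 100 = 58.82 %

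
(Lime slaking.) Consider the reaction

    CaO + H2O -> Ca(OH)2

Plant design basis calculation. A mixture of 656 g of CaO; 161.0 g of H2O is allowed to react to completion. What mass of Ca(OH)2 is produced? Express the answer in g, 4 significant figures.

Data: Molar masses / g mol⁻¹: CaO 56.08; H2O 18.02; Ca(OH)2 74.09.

n(CaO) = 656.0 / 56.08 = 11.70 mol
n(H2O) = 161.0 / 18.02 = 8.935 mol
n/ν → CaO: 11.70, H2O: 8.935; H2O is limiting.
n(Ca(OH)2) = (1/1) × 8.935 = 8.935 mol
mass = 8.935 × 74.09 = 662.0 g

662.0 g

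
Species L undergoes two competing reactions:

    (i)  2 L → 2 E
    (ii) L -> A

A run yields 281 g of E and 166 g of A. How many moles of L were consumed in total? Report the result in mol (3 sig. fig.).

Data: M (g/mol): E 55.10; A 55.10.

8.11 mol

n(E) = 281 / 55.10 = 5.100 mol
n(A) = 166 / 55.10 = 3.013 mol
n(L) via (i) = (2/2)×5.100 = 5.100 mol
n(L) via (ii) = (1/1)×3.013 = 3.013 mol
total n(L) = 5.100 + 3.013 = 8.113 mol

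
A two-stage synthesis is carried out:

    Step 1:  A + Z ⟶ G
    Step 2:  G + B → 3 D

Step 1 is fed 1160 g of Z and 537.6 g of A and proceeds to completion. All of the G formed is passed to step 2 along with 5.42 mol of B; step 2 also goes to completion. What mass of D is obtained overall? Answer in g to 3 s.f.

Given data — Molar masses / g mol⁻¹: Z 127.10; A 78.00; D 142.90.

Step 1:
n(Z) = 1160 / 127.10 = 9.127 mol
n(A) = 537.6 / 78.00 = 6.892 mol
n/ν → Z: 9.127, A: 6.892; A is limiting.
n(G) produced = (1/1) × 6.892 = 6.892 mol
Step 2:
n(G) available = 6.892 mol
n(B) = 5.420 mol
n/ν → G: 6.892, B: 5.420; B is limiting.
n(D) = (3/1) × 5.420 = 16.26 mol
mass = 16.26 × 142.90 = 2324 g

2320 g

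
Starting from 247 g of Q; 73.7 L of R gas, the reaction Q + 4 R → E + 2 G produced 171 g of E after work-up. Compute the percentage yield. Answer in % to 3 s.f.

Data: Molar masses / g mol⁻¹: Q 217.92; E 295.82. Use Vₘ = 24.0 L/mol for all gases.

75.3 %

n(Q) = 247.0 / 217.92 = 1.133 mol
n(R) = 73.70 / 24.0 = 3.071 mol
n/ν → Q: 1.133, R: 0.7678; R is limiting.
theoretical n(E) = (1/4) × 3.071 = 0.7678 mol → 227.1 g
% yield = 171 / 227.1 × 100 = 75.30 %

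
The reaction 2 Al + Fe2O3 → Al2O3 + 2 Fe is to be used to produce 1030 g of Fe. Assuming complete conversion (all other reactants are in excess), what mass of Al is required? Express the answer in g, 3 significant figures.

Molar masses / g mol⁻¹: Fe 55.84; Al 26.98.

n(Fe) = 1030 / 55.84 = 18.45 mol
n(Al) = (2/2) × 18.45 = 18.45 mol
mass = 18.45 × 26.98 = 497.8 g

498 g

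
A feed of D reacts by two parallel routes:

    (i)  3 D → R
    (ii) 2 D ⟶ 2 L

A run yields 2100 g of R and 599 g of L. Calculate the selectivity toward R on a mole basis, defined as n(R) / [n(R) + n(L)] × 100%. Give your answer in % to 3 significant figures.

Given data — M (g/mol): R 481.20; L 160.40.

n(R) = 2100 / 481.20 = 4.364 mol
n(L) = 599 / 160.40 = 3.734 mol
selectivity = 4.364/(4.364+3.734) × 100 = 53.89 %

53.9 %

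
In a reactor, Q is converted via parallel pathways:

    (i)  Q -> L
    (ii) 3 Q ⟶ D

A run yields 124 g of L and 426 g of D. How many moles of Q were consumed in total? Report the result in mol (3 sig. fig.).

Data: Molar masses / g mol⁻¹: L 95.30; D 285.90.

n(L) = 124 / 95.30 = 1.301 mol
n(D) = 426 / 285.90 = 1.490 mol
n(Q) via (i) = (1/1)×1.301 = 1.301 mol
n(Q) via (ii) = (3/1)×1.490 = 4.470 mol
total n(Q) = 1.301 + 4.470 = 5.771 mol

5.77 mol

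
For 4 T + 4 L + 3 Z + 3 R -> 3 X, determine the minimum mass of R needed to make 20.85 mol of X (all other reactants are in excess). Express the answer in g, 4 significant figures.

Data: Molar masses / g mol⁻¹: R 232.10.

n(X) = 20.85 mol
n(R) = (3/3) × 20.85 = 20.85 mol
mass = 20.85 × 232.10 = 4839 g

4839 g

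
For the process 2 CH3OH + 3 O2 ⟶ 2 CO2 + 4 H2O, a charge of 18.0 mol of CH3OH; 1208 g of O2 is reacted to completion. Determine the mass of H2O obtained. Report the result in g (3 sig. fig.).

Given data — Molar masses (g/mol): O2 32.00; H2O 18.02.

649 g

n(CH3OH) = 18.00 mol
n(O2) = 1208 / 32.00 = 37.75 mol
n/ν → CH3OH: 9.000, O2: 12.58; CH3OH is limiting.
n(H2O) = (4/2) × 18.00 = 36.00 mol
mass = 36.00 × 18.02 = 648.7 g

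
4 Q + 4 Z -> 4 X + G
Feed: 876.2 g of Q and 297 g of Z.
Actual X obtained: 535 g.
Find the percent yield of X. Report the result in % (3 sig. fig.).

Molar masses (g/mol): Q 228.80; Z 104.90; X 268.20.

70.5 %

n(Q) = 876.2 / 228.80 = 3.830 mol
n(Z) = 297.0 / 104.90 = 2.831 mol
n/ν → Q: 0.9575, Z: 0.7078; Z is limiting.
theoretical n(X) = (4/4) × 2.831 = 2.831 mol → 759.3 g
% yield = 535 / 759.3 × 100 = 70.46 %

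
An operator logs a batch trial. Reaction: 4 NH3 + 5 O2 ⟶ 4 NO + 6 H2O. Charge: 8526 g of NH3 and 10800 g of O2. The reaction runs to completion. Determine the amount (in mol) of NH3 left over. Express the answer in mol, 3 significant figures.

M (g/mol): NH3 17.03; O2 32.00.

231 mol

n(NH3) = 8526 / 17.03 = 500.6 mol
n(O2) = 10800 / 32.00 = 337.5 mol
n/ν for NH3 = 500.6/4 = 125.2
n/ν for O2 = 337.5/5 = 67.50
Smallest n/ν is O2 → limiting reagent.
NH3 consumed = (4/5) × 337.5 = 270.0 mol
NH3 remaining = 500.6 − 270.0 = 230.6 mol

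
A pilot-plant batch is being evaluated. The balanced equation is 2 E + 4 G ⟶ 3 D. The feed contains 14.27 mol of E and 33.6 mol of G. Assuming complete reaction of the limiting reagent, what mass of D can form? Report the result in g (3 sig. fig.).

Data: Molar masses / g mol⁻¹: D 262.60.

5620 g

n(E) = 14.27 mol
n(G) = 33.60 mol
n/ν for E = 14.27/2 = 7.135
n/ν for G = 33.60/4 = 8.400
Smallest n/ν is E → limiting reagent.
n(D) = (3/2) × 14.27 = 21.41 mol
mass = 21.41 × 262.60 = 5622 g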